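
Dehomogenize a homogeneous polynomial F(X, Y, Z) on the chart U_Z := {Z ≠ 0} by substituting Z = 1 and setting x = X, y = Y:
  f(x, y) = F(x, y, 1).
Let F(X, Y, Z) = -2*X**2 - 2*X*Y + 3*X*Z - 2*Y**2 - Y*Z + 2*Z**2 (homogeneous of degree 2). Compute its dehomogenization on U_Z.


f(x, y) = -2*x**2 - 2*x*y + 3*x - 2*y**2 - y + 2

On U_Z we set Z = 1. Each monomial c·X^i·Y^j·Z^k in F becomes c·x^i·y^j·1^k = c·x^i·y^j.
Substituting Z = 1: F(X, Y, 1) = -2*x**2 - 2*x*y + 3*x - 2*y**2 - y + 2.
Note: deg(f) ≤ deg(F) = 2; strict inequality happens when F is divisible by Z (lost terms).


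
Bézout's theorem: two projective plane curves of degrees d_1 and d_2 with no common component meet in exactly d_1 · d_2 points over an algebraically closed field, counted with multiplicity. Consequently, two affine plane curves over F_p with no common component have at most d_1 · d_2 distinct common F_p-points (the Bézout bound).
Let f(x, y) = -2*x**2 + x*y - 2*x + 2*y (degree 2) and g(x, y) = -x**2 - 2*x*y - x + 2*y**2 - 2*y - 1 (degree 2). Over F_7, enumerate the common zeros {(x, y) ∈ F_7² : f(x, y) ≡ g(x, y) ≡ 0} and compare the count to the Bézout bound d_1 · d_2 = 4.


Common zeros: {(2, 3), (3, 2)}; count = 2; Bézout bound = 4.

deg(f) = 2, deg(g) = 2, so Bézout bound = 4.
Scan x ∈ F_7. For each x, list the y ∈ F_7 with f(x, y) ≡ 0 and those with g(x, y) ≡ 0 (mod 7); the common zeros in that column are the intersection.
  x = 0: f ≡ 0 at y ∈ {0}; g ≡ 0 at y ∈ ∅; common: ∅.
  x = 1: f ≡ 0 at y ∈ {6}; g ≡ 0 at y ∈ ∅; common: ∅.
  x = 2: f ≡ 0 at y ∈ {3}; g ≡ 0 at y ∈ {0, 3}; common: {3}.
  x = 3: f ≡ 0 at y ∈ {2}; g ≡ 0 at y ∈ {2}; common: {2}.
  x = 4: f ≡ 0 at y ∈ {2}; g ≡ 0 at y ∈ {0, 5}; common: ∅.
  x = 5: f ≡ 0 at y ∈ ∅; g ≡ 0 at y ∈ {3}; common: ∅.
  x = 6: f ≡ 0 at y ∈ {0}; g ≡ 0 at y ∈ {2, 5}; common: ∅.
Collecting: common zeros = {(2, 3), (3, 2)}, so the count is 2.
Comparison with the Bézout bound: 2 ≤ 4 = deg(f)·deg(g), as expected for curves with no common component (the affine F_7-count falls short of the bound because intersections may lie at infinity, over extension fields, or carry multiplicity).


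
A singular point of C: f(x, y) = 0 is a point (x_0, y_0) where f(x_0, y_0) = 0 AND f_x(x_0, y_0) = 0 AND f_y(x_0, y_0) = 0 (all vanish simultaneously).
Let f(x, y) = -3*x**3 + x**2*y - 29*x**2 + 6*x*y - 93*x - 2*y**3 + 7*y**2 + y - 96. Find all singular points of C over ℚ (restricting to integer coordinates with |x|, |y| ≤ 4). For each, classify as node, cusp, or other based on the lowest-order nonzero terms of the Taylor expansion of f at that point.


Singular points: {(-3, 1)}; classification: node.

Compute partial derivatives:
  f_x = -9*x**2 + 2*x*y - 58*x + 6*y - 93.
  f_y = x**2 + 6*x - 6*y**2 + 14*y + 1.
Scan x_0 ∈ {−4, ..., 4}. For each x_0, f_y(x_0, y) is a polynomial in y; find its integer roots y ∈ {−4, ..., 4}, then test f_x and f at those candidates.
  x = -4: f_y(-4, y) = -6*y**2 + 14*y - 7; no integer root y with |y| ≤ 4.
  x = -3: f_y(-3, y) = -6*y**2 + 14*y - 8; vanishes at y ∈ {1}. (-3, 1): f_x = 0, f = 0 — SINGULAR.
  x = -2: f_y(-2, y) = -6*y**2 + 14*y - 7; no integer root y with |y| ≤ 4.
  x = -1: f_y(-1, y) = -6*y**2 + 14*y - 4; vanishes at y ∈ {2}. (-1, 2): f_x = -36 ≠ 0.
  x = 0: f_y(0, y) = -6*y**2 + 14*y + 1; no integer root y with |y| ≤ 4.
  x = 1: f_y(1, y) = -6*y**2 + 14*y + 8; no integer root y with |y| ≤ 4.
  x = 2: f_y(2, y) = -6*y**2 + 14*y + 17; no integer root y with |y| ≤ 4.
  x = 3: f_y(3, y) = -6*y**2 + 14*y + 28; no integer root y with |y| ≤ 4.
  x = 4: f_y(4, y) = -6*y**2 + 14*y + 41; no integer root y with |y| ≤ 4.
Only singular point on the grid: (-3, 1).
Classify: substitute x = -3 + u, y = 1 + v and expand: f = -3*u**3 + u**2*v - u**2 - 2*v**3 + v**2.
No constant or linear terms (consistent with a singular point). Quadratic part: -u**2 + v**2. Cubic part: -3*u**3 + u**2*v - 2*v**3.
The quadratic part v**2 - u**2 = (v − u)(v + u) splits into two distinct linear factors, so there are two distinct tangent lines y − 1 = ±(x − -3) — this is a node (ordinary double point).
Classification: node.


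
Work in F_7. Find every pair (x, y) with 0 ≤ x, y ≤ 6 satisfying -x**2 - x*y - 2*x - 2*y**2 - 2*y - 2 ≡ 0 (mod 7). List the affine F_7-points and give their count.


Affine F_7-points: {(0, 2), (0, 4), (1, 4), (1, 5), (3, 2), (3, 6), (6, 5)}; count = 7.

For each of the 49 pairs (x, y) ∈ F_7², evaluate f(x, y) mod 7. Record the zeros.
  x = 0: [0↦5, 1↦1, 2↦0, 3↦2, 4↦0, 5↦1, 6↦5]  zeros at y ∈ {2, 4}
  x = 1: [0↦2, 1↦4, 2↦2, 3↦3, 4↦0, 5↦0, 6↦3]  zeros at y ∈ {4, 5}
  x = 2: [0↦4, 1↦5, 2↦2, 3↦2, 4↦5, 5↦4, 6↦6]  zeros at y ∈ ∅
  x = 3: [0↦4, 1↦4, 2↦0, 3↦6, 4↦1, 5↦6, 6↦0]  zeros at y ∈ {2, 6}
  x = 4: [0↦2, 1↦1, 2↦3, 3↦1, 4↦2, 5↦6, 6↦6]  zeros at y ∈ ∅
  x = 5: [0↦5, 1↦3, 2↦4, 3↦1, 4↦1, 5↦4, 6↦3]  zeros at y ∈ ∅
  x = 6: [0↦6, 1↦3, 2↦3, 3↦6, 4↦5, 5↦0, 6↦5]  zeros at y ∈ {5}
Collecting zeros: affine points = {(0, 2), (0, 4), (1, 4), (1, 5), (3, 2), (3, 6), (6, 5)}.
Total count |C(F_7)_aff| = 7.


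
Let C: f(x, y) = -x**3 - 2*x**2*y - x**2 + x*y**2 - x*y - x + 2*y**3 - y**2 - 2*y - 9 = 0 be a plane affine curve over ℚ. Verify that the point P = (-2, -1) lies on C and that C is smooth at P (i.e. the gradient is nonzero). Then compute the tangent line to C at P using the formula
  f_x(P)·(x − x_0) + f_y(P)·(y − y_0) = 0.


Tangent line at P: -15*x + 4*y - 26 = 0.

Step 1: f(-2, -1) = 0, so P lies on C.
Step 2: partial derivatives
  f_x(x, y) = -3*x**2 - 4*x*y - 2*x + y**2 - y - 1, f_y(x, y) = -2*x**2 + 2*x*y - x + 6*y**2 - 2*y - 2.
  f_x(P) = -15, f_y(P) = 4 (gradient nonzero, so P is smooth).
Step 3: tangent line at P: -15·(x − -2) + 4·(y − -1) = 0.
Expanding: -15*x + 4*y - 26 = 0.


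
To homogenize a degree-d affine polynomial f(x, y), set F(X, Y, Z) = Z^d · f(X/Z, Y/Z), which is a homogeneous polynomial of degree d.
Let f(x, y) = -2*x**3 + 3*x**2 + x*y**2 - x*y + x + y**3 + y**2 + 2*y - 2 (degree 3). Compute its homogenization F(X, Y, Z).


F(X, Y, Z) = -2*X**3 + 3*X**2*Z + X*Y**2 - X*Y*Z + X*Z**2 + Y**3 + Y**2*Z + 2*Y*Z**2 - 2*Z**3

deg(f) = 3.
Substitute x = X/Z, y = Y/Z into f, then multiply by Z^3.
  monomial -2·x^3·y^0 ↦ -2·X^3·Y^0·Z^0.
  monomial 3·x^2·y^0 ↦ 3·X^2·Y^0·Z^1.
  monomial 1·x^1·y^2 ↦ 1·X^1·Y^2·Z^0.
  monomial -1·x^1·y^1 ↦ -1·X^1·Y^1·Z^1.
  monomial 1·x^1·y^0 ↦ 1·X^1·Y^0·Z^2.
  monomial 1·x^0·y^3 ↦ 1·X^0·Y^3·Z^0.
  monomial 1·x^0·y^2 ↦ 1·X^0·Y^2·Z^1.
  monomial 2·x^0·y^1 ↦ 2·X^0·Y^1·Z^2.
  monomial -2·x^0·y^0 ↦ -2·X^0·Y^0·Z^3.
Collecting: F(X, Y, Z) = -2*X**3 + 3*X**2*Z + X*Y**2 - X*Y*Z + X*Z**2 + Y**3 + Y**2*Z + 2*Y*Z**2 - 2*Z**3.


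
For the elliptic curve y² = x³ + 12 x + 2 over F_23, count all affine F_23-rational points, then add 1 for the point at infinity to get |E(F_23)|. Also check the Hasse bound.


Affine points = {(0, 5), (0, 18), (5, 7), (5, 16), (8, 9), (8, 14), (10, 8), (10, 15), (11, 4), (11, 19), (13, 3), (13, 20), (14, 4), (14, 19), (16, 9), (16, 14), (17, 6), (17, 17), (18, 1), (18, 22), (20, 10), (20, 13), (21, 4), (21, 19), (22, 9), (22, 14)}; affine count = 26; |E(F_23)| = 27.

Discriminant check: Δ ∝ 4a³ + 27b² = 4·12³ + 27·2² = 4·1728 + 27·4 ≡ 5 (mod 23). Nonzero ⇒ E is nonsingular.
For each x ∈ F_23, compute rhs = x³ + 12·x + 2 mod 23, then count y ∈ F_23 with y² ≡ rhs.
  x = 0: rhs = 2, matching y values: 5, 18 (2 points).
  x = 1: rhs = 15, matching y values: none (0 points).
  x = 2: rhs = 11, matching y values: none (0 points).
  x = 3: rhs = 19, matching y values: none (0 points).
  x = 4: rhs = 22, matching y values: none (0 points).
  x = 5: rhs = 3, matching y values: 7, 16 (2 points).
  x = 6: rhs = 14, matching y values: none (0 points).
  x = 7: rhs = 15, matching y values: none (0 points).
  x = 8: rhs = 12, matching y values: 9, 14 (2 points).
  x = 9: rhs = 11, matching y values: none (0 points).
  x = 10: rhs = 18, matching y values: 8, 15 (2 points).
  x = 11: rhs = 16, matching y values: 4, 19 (2 points).
  x = 12: rhs = 11, matching y values: none (0 points).
  x = 13: rhs = 9, matching y values: 3, 20 (2 points).
  x = 14: rhs = 16, matching y values: 4, 19 (2 points).
  x = 15: rhs = 15, matching y values: none (0 points).
  x = 16: rhs = 12, matching y values: 9, 14 (2 points).
  x = 17: rhs = 13, matching y values: 6, 17 (2 points).
  x = 18: rhs = 1, matching y values: 1, 22 (2 points).
  x = 19: rhs = 5, matching y values: none (0 points).
  x = 20: rhs = 8, matching y values: 10, 13 (2 points).
  x = 21: rhs = 16, matching y values: 4, 19 (2 points).
  x = 22: rhs = 12, matching y values: 9, 14 (2 points).
Total affine count: 26.
Full point count |E(F_23)| = 26 + 1 = 27.
Hasse bound: |27 − (23+1)| = |3| = 3 ≤ 2√23 ≈ 9.5917 ✓.


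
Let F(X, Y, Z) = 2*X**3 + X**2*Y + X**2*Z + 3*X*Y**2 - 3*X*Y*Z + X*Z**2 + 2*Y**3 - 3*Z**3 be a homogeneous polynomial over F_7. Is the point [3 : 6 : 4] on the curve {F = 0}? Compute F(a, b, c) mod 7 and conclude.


F(3,6,4) ≡ 1 (mod 7); P is NOT on the curve.

Evaluate F(3, 6, 4) term-by-term (mod 7).
  2*X**3 ↦ 2·27·1·1 = 54
  X**2*Y ↦ 1·9·6·1 = 54
  X**2*Z ↦ 1·9·1·4 = 36
  3*X*Y**2 ↦ 3·3·36·1 = 324
  -3*X*Y*Z ↦ -3·3·6·4 = -216
  X*Z**2 ↦ 1·3·1·16 = 48
  2*Y**3 ↦ 2·1·216·1 = 432
  -3*Z**3 ↦ -3·1·1·64 = -192
Sum: F(3, 6, 4) = (54) + (54) + (36) + (324) + (-216) + (48) + (432) + (-192) = 540.
Reducing mod 7: 540 ≡ 1 (mod 7).
Since F(a, b, c) ≡ 1 ≠ 0 (mod 7), P does NOT lie on the curve.


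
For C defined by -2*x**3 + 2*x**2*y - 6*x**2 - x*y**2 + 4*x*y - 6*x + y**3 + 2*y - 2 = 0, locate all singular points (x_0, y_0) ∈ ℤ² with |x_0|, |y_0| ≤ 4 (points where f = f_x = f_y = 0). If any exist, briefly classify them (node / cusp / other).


Singular points: {(-1, 0)}; classification: cusp.

Compute partial derivatives:
  f_x = -6*x**2 + 4*x*y - 12*x - y**2 + 4*y - 6.
  f_y = 2*x**2 - 2*x*y + 4*x + 3*y**2 + 2.
Scan x_0 ∈ {−4, ..., 4}. For each x_0, f_y(x_0, y) is a polynomial in y; find its integer roots y ∈ {−4, ..., 4}, then test f_x and f at those candidates.
  x = -4: f_y(-4, y) = 3*y**2 + 8*y + 18; no integer root y with |y| ≤ 4.
  x = -3: f_y(-3, y) = 3*y**2 + 6*y + 8; no integer root y with |y| ≤ 4.
  x = -2: f_y(-2, y) = 3*y**2 + 4*y + 2; no integer root y with |y| ≤ 4.
  x = -1: f_y(-1, y) = 3*y**2 + 2*y; vanishes at y ∈ {0}. (-1, 0): f_x = 0, f = 0 — SINGULAR.
  x = 0: f_y(0, y) = 3*y**2 + 2; no integer root y with |y| ≤ 4.
  x = 1: f_y(1, y) = 3*y**2 - 2*y + 8; no integer root y with |y| ≤ 4.
  x = 2: f_y(2, y) = 3*y**2 - 4*y + 18; no integer root y with |y| ≤ 4.
  x = 3: f_y(3, y) = 3*y**2 - 6*y + 32; no integer root y with |y| ≤ 4.
  x = 4: f_y(4, y) = 3*y**2 - 8*y + 50; no integer root y with |y| ≤ 4.
Only singular point on the grid: (-1, 0).
Classify: substitute x = -1 + u, y = 0 + v and expand: f = -2*u**3 + 2*u**2*v - u*v**2 + v**3 + v**2.
No constant or linear terms (consistent with a singular point). Quadratic part: v**2. Cubic part: -2*u**3 + 2*u**2*v - u*v**2 + v**3.
The quadratic part v**2 is a perfect square, so there is a single (double) tangent line v = 0, i.e. y = 0. Restricting the cubic part to that line (v = 0) leaves -2*u**3 ≠ 0, so f is not divisible by v and the branch is v² ≈ 2*u**3 to lowest order — this is a cusp.
Classification: cusp.


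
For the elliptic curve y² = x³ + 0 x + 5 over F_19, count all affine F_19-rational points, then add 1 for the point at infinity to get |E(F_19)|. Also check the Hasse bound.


Affine points = {(0, 9), (0, 10), (1, 5), (1, 14), (5, 4), (5, 15), (7, 5), (7, 14), (8, 2), (8, 17), (10, 6), (10, 13), (11, 5), (11, 14), (12, 2), (12, 17), (13, 6), (13, 13), (15, 6), (15, 13), (16, 4), (16, 15), (17, 4), (17, 15), (18, 2), (18, 17)}; affine count = 26; |E(F_19)| = 27.

Discriminant check: Δ ∝ 4a³ + 27b² = 4·0³ + 27·5² = 4·0 + 27·25 ≡ 10 (mod 19). Nonzero ⇒ E is nonsingular.
For each x ∈ F_19, compute rhs = x³ + 0·x + 5 mod 19, then count y ∈ F_19 with y² ≡ rhs.
  x = 0: rhs = 5, matching y values: 9, 10 (2 points).
  x = 1: rhs = 6, matching y values: 5, 14 (2 points).
  x = 2: rhs = 13, matching y values: none (0 points).
  x = 3: rhs = 13, matching y values: none (0 points).
  x = 4: rhs = 12, matching y values: none (0 points).
  x = 5: rhs = 16, matching y values: 4, 15 (2 points).
  x = 6: rhs = 12, matching y values: none (0 points).
  x = 7: rhs = 6, matching y values: 5, 14 (2 points).
  x = 8: rhs = 4, matching y values: 2, 17 (2 points).
  x = 9: rhs = 12, matching y values: none (0 points).
  x = 10: rhs = 17, matching y values: 6, 13 (2 points).
  x = 11: rhs = 6, matching y values: 5, 14 (2 points).
  x = 12: rhs = 4, matching y values: 2, 17 (2 points).
  x = 13: rhs = 17, matching y values: 6, 13 (2 points).
  x = 14: rhs = 13, matching y values: none (0 points).
  x = 15: rhs = 17, matching y values: 6, 13 (2 points).
  x = 16: rhs = 16, matching y values: 4, 15 (2 points).
  x = 17: rhs = 16, matching y values: 4, 15 (2 points).
  x = 18: rhs = 4, matching y values: 2, 17 (2 points).
Total affine count: 26.
Full point count |E(F_19)| = 26 + 1 = 27.
Hasse bound: |27 − (19+1)| = |7| = 7 ≤ 2√19 ≈ 8.7178 ✓.


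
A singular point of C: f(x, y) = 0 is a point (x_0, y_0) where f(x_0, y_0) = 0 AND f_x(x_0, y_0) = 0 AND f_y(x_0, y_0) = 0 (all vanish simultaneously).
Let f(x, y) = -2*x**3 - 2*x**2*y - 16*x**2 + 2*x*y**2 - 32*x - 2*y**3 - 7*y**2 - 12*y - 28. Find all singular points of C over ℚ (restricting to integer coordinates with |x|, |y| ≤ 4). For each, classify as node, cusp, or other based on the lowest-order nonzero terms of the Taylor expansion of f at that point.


Singular points: {(-2, -2)}; classification: cusp.

Compute partial derivatives:
  f_x = -6*x**2 - 4*x*y - 32*x + 2*y**2 - 32.
  f_y = -2*x**2 + 4*x*y - 6*y**2 - 14*y - 12.
Scan x_0 ∈ {−4, ..., 4}. For each x_0, f_y(x_0, y) is a polynomial in y; find its integer roots y ∈ {−4, ..., 4}, then test f_x and f at those candidates.
  x = -4: f_y(-4, y) = -6*y**2 - 30*y - 44; no integer root y with |y| ≤ 4.
  x = -3: f_y(-3, y) = -6*y**2 - 26*y - 30; no integer root y with |y| ≤ 4.
  x = -2: f_y(-2, y) = -6*y**2 - 22*y - 20; vanishes at y ∈ {-2}. (-2, -2): f_x = 0, f = 0 — SINGULAR.
  x = -1: f_y(-1, y) = -6*y**2 - 18*y - 14; no integer root y with |y| ≤ 4.
  x = 0: f_y(0, y) = -6*y**2 - 14*y - 12; no integer root y with |y| ≤ 4.
  x = 1: f_y(1, y) = -6*y**2 - 10*y - 14; no integer root y with |y| ≤ 4.
  x = 2: f_y(2, y) = -6*y**2 - 6*y - 20; no integer root y with |y| ≤ 4.
  x = 3: f_y(3, y) = -6*y**2 - 2*y - 30; no integer root y with |y| ≤ 4.
  x = 4: f_y(4, y) = -6*y**2 + 2*y - 44; no integer root y with |y| ≤ 4.
Only singular point on the grid: (-2, -2).
Classify: substitute x = -2 + u, y = -2 + v and expand: f = -2*u**3 - 2*u**2*v + 2*u*v**2 - 2*v**3 + v**2.
No constant or linear terms (consistent with a singular point). Quadratic part: v**2. Cubic part: -2*u**3 - 2*u**2*v + 2*u*v**2 - 2*v**3.
The quadratic part v**2 is a perfect square, so there is a single (double) tangent line v = 0, i.e. y = -2. Restricting the cubic part to that line (v = 0) leaves -2*u**3 ≠ 0, so f is not divisible by v and the branch is v² ≈ 2*u**3 to lowest order — this is a cusp.
Classification: cusp.


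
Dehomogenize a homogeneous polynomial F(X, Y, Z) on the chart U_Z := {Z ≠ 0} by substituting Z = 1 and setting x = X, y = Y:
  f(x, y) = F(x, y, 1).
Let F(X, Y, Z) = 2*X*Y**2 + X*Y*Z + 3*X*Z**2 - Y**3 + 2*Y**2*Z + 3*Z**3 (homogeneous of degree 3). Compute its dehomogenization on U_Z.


f(x, y) = 2*x*y**2 + x*y + 3*x - y**3 + 2*y**2 + 3

On U_Z we set Z = 1. Each monomial c·X^i·Y^j·Z^k in F becomes c·x^i·y^j·1^k = c·x^i·y^j.
Substituting Z = 1: F(X, Y, 1) = 2*x*y**2 + x*y + 3*x - y**3 + 2*y**2 + 3.
Note: deg(f) ≤ deg(F) = 3; strict inequality happens when F is divisible by Z (lost terms).


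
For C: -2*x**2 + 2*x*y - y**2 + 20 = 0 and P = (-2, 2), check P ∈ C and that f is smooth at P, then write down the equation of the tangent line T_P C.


Tangent line at P: 12*x - 8*y + 40 = 0.

Step 1: f(-2, 2) = 0, so P lies on C.
Step 2: partial derivatives
  f_x(x, y) = -4*x + 2*y, f_y(x, y) = 2*x - 2*y.
  f_x(P) = 12, f_y(P) = -8 (gradient nonzero, so P is smooth).
Step 3: tangent line at P: 12·(x − -2) + -8·(y − 2) = 0.
Expanding: 12*x - 8*y + 40 = 0.


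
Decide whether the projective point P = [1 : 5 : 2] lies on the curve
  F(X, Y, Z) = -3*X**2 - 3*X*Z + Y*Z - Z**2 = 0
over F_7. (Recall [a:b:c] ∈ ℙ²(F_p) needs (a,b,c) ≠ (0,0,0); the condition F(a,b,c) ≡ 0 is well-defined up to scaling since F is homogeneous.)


F(1,5,2) ≡ 4 (mod 7); P is NOT on the curve.

Evaluate F(1, 5, 2) term-by-term (mod 7).
  -3*X**2 ↦ -3·1·1·1 = -3
  -3*X*Z ↦ -3·1·1·2 = -6
  Y*Z ↦ 1·1·5·2 = 10
  -Z**2 ↦ -1·1·1·4 = -4
Sum: F(1, 5, 2) = (-3) + (-6) + (10) + (-4) = -3.
Reducing mod 7: -3 ≡ 4 (mod 7).
Since F(a, b, c) ≡ 4 ≠ 0 (mod 7), P does NOT lie on the curve.


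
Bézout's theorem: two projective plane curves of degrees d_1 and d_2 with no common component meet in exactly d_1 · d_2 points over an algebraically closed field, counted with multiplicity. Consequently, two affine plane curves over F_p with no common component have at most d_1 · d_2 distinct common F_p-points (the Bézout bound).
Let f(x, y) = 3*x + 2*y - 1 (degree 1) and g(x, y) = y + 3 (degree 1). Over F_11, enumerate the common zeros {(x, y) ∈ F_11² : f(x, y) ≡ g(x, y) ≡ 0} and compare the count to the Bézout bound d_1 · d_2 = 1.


Common zeros: {(6, 8)}; count = 1; Bézout bound = 1.

deg(f) = 1, deg(g) = 1, so Bézout bound = 1.
Scan x ∈ F_11. For each x, list the y ∈ F_11 with f(x, y) ≡ 0 and those with g(x, y) ≡ 0 (mod 11); the common zeros in that column are the intersection.
  x = 0: f ≡ 0 at y ∈ {6}; g ≡ 0 at y ∈ {8}; common: ∅.
  x = 1: f ≡ 0 at y ∈ {10}; g ≡ 0 at y ∈ {8}; common: ∅.
  x = 2: f ≡ 0 at y ∈ {3}; g ≡ 0 at y ∈ {8}; common: ∅.
  x = 3: f ≡ 0 at y ∈ {7}; g ≡ 0 at y ∈ {8}; common: ∅.
  x = 4: f ≡ 0 at y ∈ {0}; g ≡ 0 at y ∈ {8}; common: ∅.
  x = 5: f ≡ 0 at y ∈ {4}; g ≡ 0 at y ∈ {8}; common: ∅.
  x = 6: f ≡ 0 at y ∈ {8}; g ≡ 0 at y ∈ {8}; common: {8}.
  x = 7: f ≡ 0 at y ∈ {1}; g ≡ 0 at y ∈ {8}; common: ∅.
  x = 8: f ≡ 0 at y ∈ {5}; g ≡ 0 at y ∈ {8}; common: ∅.
  x = 9: f ≡ 0 at y ∈ {9}; g ≡ 0 at y ∈ {8}; common: ∅.
  x = 10: f ≡ 0 at y ∈ {2}; g ≡ 0 at y ∈ {8}; common: ∅.
Collecting: common zeros = {(6, 8)}, so the count is 1.
Comparison with the Bézout bound: 1 ≤ 1 = deg(f)·deg(g), as expected for curves with no common component (the bound is attained).


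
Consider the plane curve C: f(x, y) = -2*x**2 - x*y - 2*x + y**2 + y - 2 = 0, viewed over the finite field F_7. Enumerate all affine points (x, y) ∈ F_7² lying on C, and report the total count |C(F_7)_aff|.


Affine F_7-points: {(0, 1), (0, 5), (2, 0), (2, 1), (4, 0), (4, 3)}; count = 6.

For each of the 49 pairs (x, y) ∈ F_7², evaluate f(x, y) mod 7. Record the zeros.
  x = 0: [0↦5, 1↦0, 2↦4, 3↦3, 4↦4, 5↦0, 6↦5]  zeros at y ∈ {1, 5}
  x = 1: [0↦1, 1↦2, 2↦5, 3↦3, 4↦3, 5↦5, 6↦2]  zeros at y ∈ ∅
  x = 2: [0↦0, 1↦0, 2↦2, 3↦6, 4↦5, 5↦6, 6↦2]  zeros at y ∈ {0, 1}
  x = 3: [0↦2, 1↦1, 2↦2, 3↦5, 4↦3, 5↦3, 6↦5]  zeros at y ∈ ∅
  x = 4: [0↦0, 1↦5, 2↦5, 3↦0, 4↦4, 5↦3, 6↦4]  zeros at y ∈ {0, 3}
  x = 5: [0↦1, 1↦5, 2↦4, 3↦5, 4↦1, 5↦6, 6↦6]  zeros at y ∈ ∅
  x = 6: [0↦5, 1↦1, 2↦6, 3↦6, 4↦1, 5↦5, 6↦4]  zeros at y ∈ ∅
Collecting zeros: affine points = {(0, 1), (0, 5), (2, 0), (2, 1), (4, 0), (4, 3)}.
Total count |C(F_7)_aff| = 6.


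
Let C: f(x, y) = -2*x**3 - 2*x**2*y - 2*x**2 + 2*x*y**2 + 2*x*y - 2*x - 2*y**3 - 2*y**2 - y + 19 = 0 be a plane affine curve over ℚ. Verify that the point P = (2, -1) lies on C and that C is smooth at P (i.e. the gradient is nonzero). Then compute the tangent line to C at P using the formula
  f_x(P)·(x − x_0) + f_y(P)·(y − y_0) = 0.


Tangent line at P: -26*x - 15*y + 37 = 0.

Step 1: f(2, -1) = 0, so P lies on C.
Step 2: partial derivatives
  f_x(x, y) = -6*x**2 - 4*x*y - 4*x + 2*y**2 + 2*y - 2, f_y(x, y) = -2*x**2 + 4*x*y + 2*x - 6*y**2 - 4*y - 1.
  f_x(P) = -26, f_y(P) = -15 (gradient nonzero, so P is smooth).
Step 3: tangent line at P: -26·(x − 2) + -15·(y − -1) = 0.
Expanding: -26*x - 15*y + 37 = 0.


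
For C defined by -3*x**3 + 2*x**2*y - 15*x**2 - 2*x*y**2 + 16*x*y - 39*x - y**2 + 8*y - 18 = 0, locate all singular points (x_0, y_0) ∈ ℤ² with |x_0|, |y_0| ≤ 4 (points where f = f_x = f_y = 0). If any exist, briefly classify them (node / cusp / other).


Singular points: {(-1, 3)}; classification: cusp.

Compute partial derivatives:
  f_x = -9*x**2 + 4*x*y - 30*x - 2*y**2 + 16*y - 39.
  f_y = 2*x**2 - 4*x*y + 16*x - 2*y + 8.
Scan x_0 ∈ {−4, ..., 4}. For each x_0, f_y(x_0, y) is a polynomial in y; find its integer roots y ∈ {−4, ..., 4}, then test f_x and f at those candidates.
  x = -4: f_y(-4, y) = 14*y - 24; no integer root y with |y| ≤ 4.
  x = -3: f_y(-3, y) = 10*y - 22; no integer root y with |y| ≤ 4.
  x = -2: f_y(-2, y) = 6*y - 16; no integer root y with |y| ≤ 4.
  x = -1: f_y(-1, y) = 2*y - 6; vanishes at y ∈ {3}. (-1, 3): f_x = 0, f = 0 — SINGULAR.
  x = 0: f_y(0, y) = 8 - 2*y; vanishes at y ∈ {4}. (0, 4): f_x = -7 ≠ 0.
  x = 1: f_y(1, y) = 26 - 6*y; no integer root y with |y| ≤ 4.
  x = 2: f_y(2, y) = 48 - 10*y; no integer root y with |y| ≤ 4.
  x = 3: f_y(3, y) = 74 - 14*y; no integer root y with |y| ≤ 4.
  x = 4: f_y(4, y) = 104 - 18*y; no integer root y with |y| ≤ 4.
Only singular point on the grid: (-1, 3).
Classify: substitute x = -1 + u, y = 3 + v and expand: f = -3*u**3 + 2*u**2*v - 2*u*v**2 + v**2.
No constant or linear terms (consistent with a singular point). Quadratic part: v**2. Cubic part: -3*u**3 + 2*u**2*v - 2*u*v**2.
The quadratic part v**2 is a perfect square, so there is a single (double) tangent line v = 0, i.e. y = 3. Restricting the cubic part to that line (v = 0) leaves -3*u**3 ≠ 0, so f is not divisible by v and the branch is v² ≈ 3*u**3 to lowest order — this is a cusp.
Classification: cusp.


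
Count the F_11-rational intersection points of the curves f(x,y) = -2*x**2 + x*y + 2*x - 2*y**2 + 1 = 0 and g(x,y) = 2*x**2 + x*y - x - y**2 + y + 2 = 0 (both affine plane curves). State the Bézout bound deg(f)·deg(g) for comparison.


Common zeros: ∅; count = 0; Bézout bound = 4.

deg(f) = 2, deg(g) = 2, so Bézout bound = 4.
Scan x ∈ F_11. For each x, list the y ∈ F_11 with f(x, y) ≡ 0 and those with g(x, y) ≡ 0 (mod 11); the common zeros in that column are the intersection.
  x = 0: f ≡ 0 at y ∈ ∅; g ≡ 0 at y ∈ {2, 10}; common: ∅.
  x = 1: f ≡ 0 at y ∈ {1, 5}; g ≡ 0 at y ∈ {3, 10}; common: ∅.
  x = 2: f ≡ 0 at y ∈ ∅; g ≡ 0 at y ∈ ∅; common: ∅.
  x = 3: f ≡ 0 at y ∈ {0, 7}; g ≡ 0 at y ∈ ∅; common: ∅.
  x = 4: f ≡ 0 at y ∈ ∅; g ≡ 0 at y ∈ ∅; common: ∅.
  x = 5: f ≡ 0 at y ∈ ∅; g ≡ 0 at y ∈ {2, 4}; common: ∅.
  x = 6: f ≡ 0 at y ∈ {1, 2}; g ≡ 0 at y ∈ ∅; common: ∅.
  x = 7: f ≡ 0 at y ∈ {2, 7}; g ≡ 0 at y ∈ ∅; common: ∅.
  x = 8: f ≡ 0 at y ∈ {5, 10}; g ≡ 0 at y ∈ ∅; common: ∅.
  x = 9: f ≡ 0 at y ∈ {0, 10}; g ≡ 0 at y ∈ {3, 7}; common: ∅.
  x = 10: f ≡ 0 at y ∈ ∅; g ≡ 0 at y ∈ {4, 7}; common: ∅.
Collecting: common zeros = ∅, so the count is 0.
Comparison with the Bézout bound: 0 ≤ 4 = deg(f)·deg(g), as expected for curves with no common component (the affine F_11-count falls short of the bound because intersections may lie at infinity, over extension fields, or carry multiplicity).


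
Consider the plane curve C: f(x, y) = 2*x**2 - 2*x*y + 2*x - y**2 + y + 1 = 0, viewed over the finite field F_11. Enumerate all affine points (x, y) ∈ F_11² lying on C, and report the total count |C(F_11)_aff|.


Affine F_11-points: {(0, 4), (0, 8), (3, 2), (3, 4), (4, 1), (4, 3), (7, 1), (7, 8), (9, 2), (9, 3)}; count = 10.

For each of the 121 pairs (x, y) ∈ F_11², evaluate f(x, y) mod 11. Record the zeros.
  x = 0: [0↦1, 1↦1, 2↦10, 3↦6, 4↦0, 5↦3, 6↦4, 7↦3, 8↦0, 9↦6, 10↦10]  zeros at y ∈ {4, 8}
  x = 1: [0↦5, 1↦3, 2↦10, 3↦4, 4↦7, 5↦8, 6↦7, 7↦4, 8↦10, 9↦3, 10↦5]  zeros at y ∈ ∅
  x = 2: [0↦2, 1↦9, 2↦3, 3↦6, 4↦7, 5↦6, 6↦3, 7↦9, 8↦2, 9↦4, 10↦4]  zeros at y ∈ ∅
  x = 3: [0↦3, 1↦8, 2↦0, 3↦1, 4↦0, 5↦8, 6↦3, 7↦7, 8↦9, 9↦9, 10↦7]  zeros at y ∈ {2, 4}
  x = 4: [0↦8, 1↦0, 2↦1, 3↦0, 4↦8, 5↦3, 6↦7, 7↦9, 8↦9, 9↦7, 10↦3]  zeros at y ∈ {1, 3}
  x = 5: [0↦6, 1↦7, 2↦6, 3↦3, 4↦9, 5↦2, 6↦4, 7↦4, 8↦2, 9↦9, 10↦3]  zeros at y ∈ ∅
  x = 6: [0↦8, 1↦7, 2↦4, 3↦10, 4↦3, 5↦5, 6↦5, 7↦3, 8↦10, 9↦4, 10↦7]  zeros at y ∈ ∅
  x = 7: [0↦3, 1↦0, 2↦6, 3↦10, 4↦1, 5↦1, 6↦10, 7↦6, 8↦0, 9↦3, 10↦4]  zeros at y ∈ {1, 8}
  x = 8: [0↦2, 1↦8, 2↦1, 3↦3, 4↦3, 5↦1, 6↦8, 7↦2, 8↦5, 9↦6, 10↦5]  zeros at y ∈ ∅
  x = 9: [0↦5, 1↦9, 2↦0, 3↦0, 4↦9, 5↦5, 6↦10, 7↦2, 8↦3, 9↦2, 10↦10]  zeros at y ∈ {2, 3}
  x = 10: [0↦1, 1↦3, 2↦3, 3↦1, 4↦8, 5↦2, 6↦5, 7↦6, 8↦5, 9↦2, 10↦8]  zeros at y ∈ ∅
Collecting zeros: affine points = {(0, 4), (0, 8), (3, 2), (3, 4), (4, 1), (4, 3), (7, 1), (7, 8), (9, 2), (9, 3)}.
Total count |C(F_11)_aff| = 10.


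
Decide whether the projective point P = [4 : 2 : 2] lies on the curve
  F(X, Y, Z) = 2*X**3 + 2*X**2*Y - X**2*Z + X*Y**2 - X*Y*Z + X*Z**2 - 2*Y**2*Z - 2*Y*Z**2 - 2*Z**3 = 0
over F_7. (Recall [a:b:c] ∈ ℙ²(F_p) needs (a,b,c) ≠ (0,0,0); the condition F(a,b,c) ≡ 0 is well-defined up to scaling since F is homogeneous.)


F(4,2,2) ≡ 2 (mod 7); P is NOT on the curve.

Evaluate F(4, 2, 2) term-by-term (mod 7).
  2*X**3 ↦ 2·64·1·1 = 128
  2*X**2*Y ↦ 2·16·2·1 = 64
  -X**2*Z ↦ -1·16·1·2 = -32
  X*Y**2 ↦ 1·4·4·1 = 16
  -X*Y*Z ↦ -1·4·2·2 = -16
  X*Z**2 ↦ 1·4·1·4 = 16
  -2*Y**2*Z ↦ -2·1·4·2 = -16
  -2*Y*Z**2 ↦ -2·1·2·4 = -16
  -2*Z**3 ↦ -2·1·1·8 = -16
Sum: F(4, 2, 2) = (128) + (64) + (-32) + (16) + (-16) + (16) + (-16) + (-16) + (-16) = 128.
Reducing mod 7: 128 ≡ 2 (mod 7).
Since F(a, b, c) ≡ 2 ≠ 0 (mod 7), P does NOT lie on the curve.


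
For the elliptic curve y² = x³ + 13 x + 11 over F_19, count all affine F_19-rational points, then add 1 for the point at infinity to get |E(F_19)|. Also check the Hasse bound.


Affine points = {(0, 7), (0, 12), (1, 5), (1, 14), (2, 8), (2, 11), (3, 1), (3, 18), (5, 7), (5, 12), (6, 1), (6, 18), (8, 0), (10, 1), (10, 18), (14, 7), (14, 12), (15, 3), (15, 16), (18, 4), (18, 15)}; affine count = 21; |E(F_19)| = 22.

Discriminant check: Δ ∝ 4a³ + 27b² = 4·13³ + 27·11² = 4·2197 + 27·121 ≡ 9 (mod 19). Nonzero ⇒ E is nonsingular.
For each x ∈ F_19, compute rhs = x³ + 13·x + 11 mod 19, then count y ∈ F_19 with y² ≡ rhs.
  x = 0: rhs = 11, matching y values: 7, 12 (2 points).
  x = 1: rhs = 6, matching y values: 5, 14 (2 points).
  x = 2: rhs = 7, matching y values: 8, 11 (2 points).
  x = 3: rhs = 1, matching y values: 1, 18 (2 points).
  x = 4: rhs = 13, matching y values: none (0 points).
  x = 5: rhs = 11, matching y values: 7, 12 (2 points).
  x = 6: rhs = 1, matching y values: 1, 18 (2 points).
  x = 7: rhs = 8, matching y values: none (0 points).
  x = 8: rhs = 0, matching y values: 0 (1 points).
  x = 9: rhs = 2, matching y values: none (0 points).
  x = 10: rhs = 1, matching y values: 1, 18 (2 points).
  x = 11: rhs = 3, matching y values: none (0 points).
  x = 12: rhs = 14, matching y values: none (0 points).
  x = 13: rhs = 2, matching y values: none (0 points).
  x = 14: rhs = 11, matching y values: 7, 12 (2 points).
  x = 15: rhs = 9, matching y values: 3, 16 (2 points).
  x = 16: rhs = 2, matching y values: none (0 points).
  x = 17: rhs = 15, matching y values: none (0 points).
  x = 18: rhs = 16, matching y values: 4, 15 (2 points).
Total affine count: 21.
Full point count |E(F_19)| = 21 + 1 = 22.
Hasse bound: |22 − (19+1)| = |2| = 2 ≤ 2√19 ≈ 8.7178 ✓.


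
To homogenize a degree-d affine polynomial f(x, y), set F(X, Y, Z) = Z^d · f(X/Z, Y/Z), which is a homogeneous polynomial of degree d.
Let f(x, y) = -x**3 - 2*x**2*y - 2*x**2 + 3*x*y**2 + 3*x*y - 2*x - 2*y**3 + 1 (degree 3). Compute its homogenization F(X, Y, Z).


F(X, Y, Z) = -X**3 - 2*X**2*Y - 2*X**2*Z + 3*X*Y**2 + 3*X*Y*Z - 2*X*Z**2 - 2*Y**3 + Z**3

deg(f) = 3.
Substitute x = X/Z, y = Y/Z into f, then multiply by Z^3.
  monomial -1·x^3·y^0 ↦ -1·X^3·Y^0·Z^0.
  monomial -2·x^2·y^1 ↦ -2·X^2·Y^1·Z^0.
  monomial -2·x^2·y^0 ↦ -2·X^2·Y^0·Z^1.
  monomial 3·x^1·y^2 ↦ 3·X^1·Y^2·Z^0.
  monomial 3·x^1·y^1 ↦ 3·X^1·Y^1·Z^1.
  monomial -2·x^1·y^0 ↦ -2·X^1·Y^0·Z^2.
  monomial -2·x^0·y^3 ↦ -2·X^0·Y^3·Z^0.
  monomial 1·x^0·y^0 ↦ 1·X^0·Y^0·Z^3.
Collecting: F(X, Y, Z) = -X**3 - 2*X**2*Y - 2*X**2*Z + 3*X*Y**2 + 3*X*Y*Z - 2*X*Z**2 - 2*Y**3 + Z**3.


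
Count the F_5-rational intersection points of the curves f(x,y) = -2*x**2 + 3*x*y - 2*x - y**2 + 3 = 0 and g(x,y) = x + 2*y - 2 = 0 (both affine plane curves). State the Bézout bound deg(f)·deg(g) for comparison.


Common zeros: {(4, 4)}; count = 1; Bézout bound = 2.

deg(f) = 2, deg(g) = 1, so Bézout bound = 2.
Scan x ∈ F_5. For each x, list the y ∈ F_5 with f(x, y) ≡ 0 and those with g(x, y) ≡ 0 (mod 5); the common zeros in that column are the intersection.
  x = 0: f ≡ 0 at y ∈ ∅; g ≡ 0 at y ∈ {1}; common: ∅.
  x = 1: f ≡ 0 at y ∈ {4}; g ≡ 0 at y ∈ {3}; common: ∅.
  x = 2: f ≡ 0 at y ∈ {3}; g ≡ 0 at y ∈ {0}; common: ∅.
  x = 3: f ≡ 0 at y ∈ ∅; g ≡ 0 at y ∈ {2}; common: ∅.
  x = 4: f ≡ 0 at y ∈ {3, 4}; g ≡ 0 at y ∈ {4}; common: {4}.
Collecting: common zeros = {(4, 4)}, so the count is 1.
Comparison with the Bézout bound: 1 ≤ 2 = deg(f)·deg(g), as expected for curves with no common component (the affine F_5-count falls short of the bound because intersections may lie at infinity, over extension fields, or carry multiplicity).


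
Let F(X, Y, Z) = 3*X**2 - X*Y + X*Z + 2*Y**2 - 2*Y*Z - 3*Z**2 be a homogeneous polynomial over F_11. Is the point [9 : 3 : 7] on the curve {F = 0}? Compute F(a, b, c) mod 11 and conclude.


F(9,3,7) ≡ 9 (mod 11); P is NOT on the curve.

Evaluate F(9, 3, 7) term-by-term (mod 11).
  3*X**2 ↦ 3·81·1·1 = 243
  -X*Y ↦ -1·9·3·1 = -27
  X*Z ↦ 1·9·1·7 = 63
  2*Y**2 ↦ 2·1·9·1 = 18
  -2*Y*Z ↦ -2·1·3·7 = -42
  -3*Z**2 ↦ -3·1·1·49 = -147
Sum: F(9, 3, 7) = (243) + (-27) + (63) + (18) + (-42) + (-147) = 108.
Reducing mod 11: 108 ≡ 9 (mod 11).
Since F(a, b, c) ≡ 9 ≠ 0 (mod 11), P does NOT lie on the curve.


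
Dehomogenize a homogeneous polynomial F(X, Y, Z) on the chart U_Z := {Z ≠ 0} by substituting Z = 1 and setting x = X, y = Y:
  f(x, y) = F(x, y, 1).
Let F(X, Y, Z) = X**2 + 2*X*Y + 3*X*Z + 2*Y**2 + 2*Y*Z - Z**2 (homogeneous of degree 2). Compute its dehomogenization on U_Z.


f(x, y) = x**2 + 2*x*y + 3*x + 2*y**2 + 2*y - 1

On U_Z we set Z = 1. Each monomial c·X^i·Y^j·Z^k in F becomes c·x^i·y^j·1^k = c·x^i·y^j.
Substituting Z = 1: F(X, Y, 1) = x**2 + 2*x*y + 3*x + 2*y**2 + 2*y - 1.
Note: deg(f) ≤ deg(F) = 2; strict inequality happens when F is divisible by Z (lost terms).


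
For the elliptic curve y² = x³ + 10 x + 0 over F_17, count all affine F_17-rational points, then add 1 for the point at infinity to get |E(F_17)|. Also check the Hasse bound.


Affine points = {(0, 0), (4, 6), (4, 11), (6, 2), (6, 15), (11, 8), (11, 9), (13, 7), (13, 10)}; affine count = 9; |E(F_17)| = 10.

Discriminant check: Δ ∝ 4a³ + 27b² = 4·10³ + 27·0² = 4·1000 + 27·0 ≡ 5 (mod 17). Nonzero ⇒ E is nonsingular.
For each x ∈ F_17, compute rhs = x³ + 10·x + 0 mod 17, then count y ∈ F_17 with y² ≡ rhs.
  x = 0: rhs = 0, matching y values: 0 (1 points).
  x = 1: rhs = 11, matching y values: none (0 points).
  x = 2: rhs = 11, matching y values: none (0 points).
  x = 3: rhs = 6, matching y values: none (0 points).
  x = 4: rhs = 2, matching y values: 6, 11 (2 points).
  x = 5: rhs = 5, matching y values: none (0 points).
  x = 6: rhs = 4, matching y values: 2, 15 (2 points).
  x = 7: rhs = 5, matching y values: none (0 points).
  x = 8: rhs = 14, matching y values: none (0 points).
  x = 9: rhs = 3, matching y values: none (0 points).
  x = 10: rhs = 12, matching y values: none (0 points).
  x = 11: rhs = 13, matching y values: 8, 9 (2 points).
  x = 12: rhs = 12, matching y values: none (0 points).
  x = 13: rhs = 15, matching y values: 7, 10 (2 points).
  x = 14: rhs = 11, matching y values: none (0 points).
  x = 15: rhs = 6, matching y values: none (0 points).
  x = 16: rhs = 6, matching y values: none (0 points).
Total affine count: 9.
Full point count |E(F_17)| = 9 + 1 = 10.
Hasse bound: |10 − (17+1)| = |-8| = 8 ≤ 2√17 ≈ 8.2462 ✓.


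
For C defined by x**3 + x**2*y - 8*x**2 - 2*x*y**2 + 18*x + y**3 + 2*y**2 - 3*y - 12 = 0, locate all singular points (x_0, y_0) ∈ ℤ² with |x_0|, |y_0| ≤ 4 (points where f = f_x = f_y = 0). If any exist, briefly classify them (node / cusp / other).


Singular points: {(2, 1)}; classification: node.

Compute partial derivatives:
  f_x = 3*x**2 + 2*x*y - 16*x - 2*y**2 + 18.
  f_y = x**2 - 4*x*y + 3*y**2 + 4*y - 3.
Scan x_0 ∈ {−4, ..., 4}. For each x_0, f_y(x_0, y) is a polynomial in y; find its integer roots y ∈ {−4, ..., 4}, then test f_x and f at those candidates.
  x = -4: f_y(-4, y) = 3*y**2 + 20*y + 13; no integer root y with |y| ≤ 4.
  x = -3: f_y(-3, y) = 3*y**2 + 16*y + 6; no integer root y with |y| ≤ 4.
  x = -2: f_y(-2, y) = 3*y**2 + 12*y + 1; no integer root y with |y| ≤ 4.
  x = -1: f_y(-1, y) = 3*y**2 + 8*y - 2; no integer root y with |y| ≤ 4.
  x = 0: f_y(0, y) = 3*y**2 + 4*y - 3; no integer root y with |y| ≤ 4.
  x = 1: f_y(1, y) = 3*y**2 - 2; no integer root y with |y| ≤ 4.
  x = 2: f_y(2, y) = 3*y**2 - 4*y + 1; vanishes at y ∈ {1}. (2, 1): f_x = 0, f = 0 — SINGULAR.
  x = 3: f_y(3, y) = 3*y**2 - 8*y + 6; no integer root y with |y| ≤ 4.
  x = 4: f_y(4, y) = 3*y**2 - 12*y + 13; no integer root y with |y| ≤ 4.
Only singular point on the grid: (2, 1).
Classify: substitute x = 2 + u, y = 1 + v and expand: f = u**3 + u**2*v - u**2 - 2*u*v**2 + v**3 + v**2.
No constant or linear terms (consistent with a singular point). Quadratic part: -u**2 + v**2. Cubic part: u**3 + u**2*v - 2*u*v**2 + v**3.
The quadratic part v**2 - u**2 = (v − u)(v + u) splits into two distinct linear factors, so there are two distinct tangent lines y − 1 = ±(x − 2) — this is a node (ordinary double point).
Classification: node.


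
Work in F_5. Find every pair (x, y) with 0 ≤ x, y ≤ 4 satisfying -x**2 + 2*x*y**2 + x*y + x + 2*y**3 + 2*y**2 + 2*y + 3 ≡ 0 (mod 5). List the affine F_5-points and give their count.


Affine F_5-points: {(3, 2)}; count = 1.

For each of the 25 pairs (x, y) ∈ F_5², evaluate f(x, y) mod 5. Record the zeros.
  x = 0: [0↦3, 1↦4, 2↦1, 3↦1, 4↦1]  zeros at y ∈ ∅
  x = 1: [0↦3, 1↦2, 2↦1, 3↦2, 4↦2]  zeros at y ∈ ∅
  x = 2: [0↦1, 1↦3, 2↦4, 3↦1, 4↦1]  zeros at y ∈ ∅
  x = 3: [0↦2, 1↦2, 2↦0, 3↦3, 4↦3]  zeros at y ∈ {2}
  x = 4: [0↦1, 1↦4, 2↦4, 3↦3, 4↦3]  zeros at y ∈ ∅
Collecting zeros: affine points = {(3, 2)}.
Total count |C(F_5)_aff| = 1.


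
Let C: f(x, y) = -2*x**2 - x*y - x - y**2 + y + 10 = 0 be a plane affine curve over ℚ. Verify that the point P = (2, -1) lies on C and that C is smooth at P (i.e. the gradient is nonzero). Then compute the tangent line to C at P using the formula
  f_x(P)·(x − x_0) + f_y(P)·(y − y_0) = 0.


Tangent line at P: -8*x + y + 17 = 0.

Step 1: f(2, -1) = 0, so P lies on C.
Step 2: partial derivatives
  f_x(x, y) = -4*x - y - 1, f_y(x, y) = -x - 2*y + 1.
  f_x(P) = -8, f_y(P) = 1 (gradient nonzero, so P is smooth).
Step 3: tangent line at P: -8·(x − 2) + 1·(y − -1) = 0.
Expanding: -8*x + y + 17 = 0.


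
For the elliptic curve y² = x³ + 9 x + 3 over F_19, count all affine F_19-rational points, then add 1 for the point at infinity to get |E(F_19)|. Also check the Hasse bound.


Affine points = {(3, 0), (6, 8), (6, 11), (8, 6), (8, 13), (14, 2), (14, 17), (15, 6), (15, 13), (16, 5), (16, 14)}; affine count = 11; |E(F_19)| = 12.

Discriminant check: Δ ∝ 4a³ + 27b² = 4·9³ + 27·3² = 4·729 + 27·9 ≡ 5 (mod 19). Nonzero ⇒ E is nonsingular.
For each x ∈ F_19, compute rhs = x³ + 9·x + 3 mod 19, then count y ∈ F_19 with y² ≡ rhs.
  x = 0: rhs = 3, matching y values: none (0 points).
  x = 1: rhs = 13, matching y values: none (0 points).
  x = 2: rhs = 10, matching y values: none (0 points).
  x = 3: rhs = 0, matching y values: 0 (1 points).
  x = 4: rhs = 8, matching y values: none (0 points).
  x = 5: rhs = 2, matching y values: none (0 points).
  x = 6: rhs = 7, matching y values: 8, 11 (2 points).
  x = 7: rhs = 10, matching y values: none (0 points).
  x = 8: rhs = 17, matching y values: 6, 13 (2 points).
  x = 9: rhs = 15, matching y values: none (0 points).
  x = 10: rhs = 10, matching y values: none (0 points).
  x = 11: rhs = 8, matching y values: none (0 points).
  x = 12: rhs = 15, matching y values: none (0 points).
  x = 13: rhs = 18, matching y values: none (0 points).
  x = 14: rhs = 4, matching y values: 2, 17 (2 points).
  x = 15: rhs = 17, matching y values: 6, 13 (2 points).
  x = 16: rhs = 6, matching y values: 5, 14 (2 points).
  x = 17: rhs = 15, matching y values: none (0 points).
  x = 18: rhs = 12, matching y values: none (0 points).
Total affine count: 11.
Full point count |E(F_19)| = 11 + 1 = 12.
Hasse bound: |12 − (19+1)| = |-8| = 8 ≤ 2√19 ≈ 8.7178 ✓.


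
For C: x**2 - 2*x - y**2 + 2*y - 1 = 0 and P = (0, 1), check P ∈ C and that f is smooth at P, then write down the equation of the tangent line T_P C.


Tangent line at P: -2*x = 0.

Step 1: f(0, 1) = 0, so P lies on C.
Step 2: partial derivatives
  f_x(x, y) = 2*x - 2, f_y(x, y) = 2 - 2*y.
  f_x(P) = -2, f_y(P) = 0 (gradient nonzero, so P is smooth).
Step 3: tangent line at P: -2·(x − 0) + 0·(y − 1) = 0.
Expanding: -2*x = 0.


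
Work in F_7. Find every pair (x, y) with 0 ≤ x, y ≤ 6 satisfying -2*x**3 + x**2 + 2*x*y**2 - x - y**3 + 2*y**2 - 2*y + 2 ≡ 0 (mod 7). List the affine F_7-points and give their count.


Affine F_7-points: {(0, 6), (1, 0), (1, 5), (1, 6), (2, 2), (3, 3), (3, 6), (5, 5)}; count = 8.

For each of the 49 pairs (x, y) ∈ F_7², evaluate f(x, y) mod 7. Record the zeros.
  x = 0: [0↦2, 1↦1, 2↦5, 3↦1, 4↦4, 5↦1, 6↦0]  zeros at y ∈ {6}
  x = 1: [0↦0, 1↦1, 2↦4, 3↦3, 4↦6, 5↦0, 6↦0]  zeros at y ∈ {0, 5, 6}
  x = 2: [0↦2, 1↦5, 2↦0, 3↦2, 4↦5, 5↦3, 6↦4]  zeros at y ∈ {2}
  x = 3: [0↦3, 1↦1, 2↦2, 3↦0, 4↦3, 5↦5, 6↦0]  zeros at y ∈ {3, 6}
  x = 4: [0↦5, 1↦5, 2↦5, 3↦6, 4↦2, 5↦1, 6↦4]  zeros at y ∈ ∅
  x = 5: [0↦3, 1↦5, 2↦4, 3↦1, 4↦4, 5↦0, 6↦4]  zeros at y ∈ {5}
  x = 6: [0↦6, 1↦3, 2↦1, 3↦1, 4↦4, 5↦4, 6↦2]  zeros at y ∈ ∅
Collecting zeros: affine points = {(0, 6), (1, 0), (1, 5), (1, 6), (2, 2), (3, 3), (3, 6), (5, 5)}.
Total count |C(F_7)_aff| = 8.


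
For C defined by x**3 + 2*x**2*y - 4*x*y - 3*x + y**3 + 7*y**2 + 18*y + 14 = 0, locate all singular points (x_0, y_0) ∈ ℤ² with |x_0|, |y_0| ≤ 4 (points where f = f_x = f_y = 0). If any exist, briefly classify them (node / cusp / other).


Singular points: {(1, -2)}; classification: node.

Compute partial derivatives:
  f_x = 3*x**2 + 4*x*y - 4*y - 3.
  f_y = 2*x**2 - 4*x + 3*y**2 + 14*y + 18.
Scan x_0 ∈ {−4, ..., 4}. For each x_0, f_y(x_0, y) is a polynomial in y; find its integer roots y ∈ {−4, ..., 4}, then test f_x and f at those candidates.
  x = -4: f_y(-4, y) = 3*y**2 + 14*y + 66; no integer root y with |y| ≤ 4.
  x = -3: f_y(-3, y) = 3*y**2 + 14*y + 48; no integer root y with |y| ≤ 4.
  x = -2: f_y(-2, y) = 3*y**2 + 14*y + 34; no integer root y with |y| ≤ 4.
  x = -1: f_y(-1, y) = 3*y**2 + 14*y + 24; no integer root y with |y| ≤ 4.
  x = 0: f_y(0, y) = 3*y**2 + 14*y + 18; no integer root y with |y| ≤ 4.
  x = 1: f_y(1, y) = 3*y**2 + 14*y + 16; vanishes at y ∈ {-2}. (1, -2): f_x = 0, f = 0 — SINGULAR.
  x = 2: f_y(2, y) = 3*y**2 + 14*y + 18; no integer root y with |y| ≤ 4.
  x = 3: f_y(3, y) = 3*y**2 + 14*y + 24; no integer root y with |y| ≤ 4.
  x = 4: f_y(4, y) = 3*y**2 + 14*y + 34; no integer root y with |y| ≤ 4.
Only singular point on the grid: (1, -2).
Classify: substitute x = 1 + u, y = -2 + v and expand: f = u**3 + 2*u**2*v - u**2 + v**3 + v**2.
No constant or linear terms (consistent with a singular point). Quadratic part: -u**2 + v**2. Cubic part: u**3 + 2*u**2*v + v**3.
The quadratic part v**2 - u**2 = (v − u)(v + u) splits into two distinct linear factors, so there are two distinct tangent lines y − -2 = ±(x − 1) — this is a node (ordinary double point).
Classification: node.
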